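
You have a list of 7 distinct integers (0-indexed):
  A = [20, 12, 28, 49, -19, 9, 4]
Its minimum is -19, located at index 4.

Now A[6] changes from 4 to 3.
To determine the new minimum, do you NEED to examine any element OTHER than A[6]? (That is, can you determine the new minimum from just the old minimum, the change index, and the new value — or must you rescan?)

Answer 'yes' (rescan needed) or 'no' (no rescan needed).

Answer: no

Derivation:
Old min = -19 at index 4
Change at index 6: 4 -> 3
Index 6 was NOT the min. New min = min(-19, 3). No rescan of other elements needed.
Needs rescan: no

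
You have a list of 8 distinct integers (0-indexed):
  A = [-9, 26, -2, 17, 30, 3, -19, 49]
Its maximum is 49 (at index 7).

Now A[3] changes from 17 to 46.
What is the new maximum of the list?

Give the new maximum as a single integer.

Answer: 49

Derivation:
Old max = 49 (at index 7)
Change: A[3] 17 -> 46
Changed element was NOT the old max.
  New max = max(old_max, new_val) = max(49, 46) = 49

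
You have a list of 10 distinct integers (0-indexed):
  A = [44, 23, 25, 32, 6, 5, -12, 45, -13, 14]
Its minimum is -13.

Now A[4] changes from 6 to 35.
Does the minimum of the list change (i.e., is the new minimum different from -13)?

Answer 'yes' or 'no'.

Old min = -13
Change: A[4] 6 -> 35
Changed element was NOT the min; min changes only if 35 < -13.
New min = -13; changed? no

Answer: no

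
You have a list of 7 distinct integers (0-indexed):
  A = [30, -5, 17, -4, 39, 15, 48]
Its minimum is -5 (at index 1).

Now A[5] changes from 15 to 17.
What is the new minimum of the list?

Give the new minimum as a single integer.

Answer: -5

Derivation:
Old min = -5 (at index 1)
Change: A[5] 15 -> 17
Changed element was NOT the old min.
  New min = min(old_min, new_val) = min(-5, 17) = -5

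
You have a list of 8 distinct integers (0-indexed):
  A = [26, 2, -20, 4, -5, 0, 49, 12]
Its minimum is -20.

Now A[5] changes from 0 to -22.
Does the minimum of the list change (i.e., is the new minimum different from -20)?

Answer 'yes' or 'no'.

Answer: yes

Derivation:
Old min = -20
Change: A[5] 0 -> -22
Changed element was NOT the min; min changes only if -22 < -20.
New min = -22; changed? yes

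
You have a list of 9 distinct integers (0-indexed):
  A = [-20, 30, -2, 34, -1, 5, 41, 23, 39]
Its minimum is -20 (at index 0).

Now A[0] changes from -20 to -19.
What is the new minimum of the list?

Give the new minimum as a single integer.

Answer: -19

Derivation:
Old min = -20 (at index 0)
Change: A[0] -20 -> -19
Changed element WAS the min. Need to check: is -19 still <= all others?
  Min of remaining elements: -2
  New min = min(-19, -2) = -19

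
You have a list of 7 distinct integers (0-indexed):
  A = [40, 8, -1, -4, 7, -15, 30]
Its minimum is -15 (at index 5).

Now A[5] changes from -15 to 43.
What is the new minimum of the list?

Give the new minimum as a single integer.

Old min = -15 (at index 5)
Change: A[5] -15 -> 43
Changed element WAS the min. Need to check: is 43 still <= all others?
  Min of remaining elements: -4
  New min = min(43, -4) = -4

Answer: -4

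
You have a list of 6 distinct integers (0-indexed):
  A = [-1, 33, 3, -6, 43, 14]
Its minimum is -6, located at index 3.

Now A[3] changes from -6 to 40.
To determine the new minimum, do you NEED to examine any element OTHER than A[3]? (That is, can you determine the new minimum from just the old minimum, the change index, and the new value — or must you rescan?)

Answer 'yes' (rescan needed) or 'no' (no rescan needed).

Answer: yes

Derivation:
Old min = -6 at index 3
Change at index 3: -6 -> 40
Index 3 WAS the min and new value 40 > old min -6. Must rescan other elements to find the new min.
Needs rescan: yes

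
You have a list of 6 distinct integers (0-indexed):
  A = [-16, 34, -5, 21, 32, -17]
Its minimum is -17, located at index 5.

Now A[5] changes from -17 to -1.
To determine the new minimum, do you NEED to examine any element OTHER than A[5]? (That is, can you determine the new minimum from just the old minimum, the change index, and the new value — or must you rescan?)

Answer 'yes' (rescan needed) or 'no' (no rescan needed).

Old min = -17 at index 5
Change at index 5: -17 -> -1
Index 5 WAS the min and new value -1 > old min -17. Must rescan other elements to find the new min.
Needs rescan: yes

Answer: yes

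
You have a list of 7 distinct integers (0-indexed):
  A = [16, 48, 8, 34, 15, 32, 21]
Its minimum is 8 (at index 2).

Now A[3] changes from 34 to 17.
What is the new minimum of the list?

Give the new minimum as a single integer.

Answer: 8

Derivation:
Old min = 8 (at index 2)
Change: A[3] 34 -> 17
Changed element was NOT the old min.
  New min = min(old_min, new_val) = min(8, 17) = 8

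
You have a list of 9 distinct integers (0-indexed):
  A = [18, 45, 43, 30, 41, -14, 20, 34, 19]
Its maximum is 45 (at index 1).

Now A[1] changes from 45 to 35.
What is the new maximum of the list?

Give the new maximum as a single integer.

Answer: 43

Derivation:
Old max = 45 (at index 1)
Change: A[1] 45 -> 35
Changed element WAS the max -> may need rescan.
  Max of remaining elements: 43
  New max = max(35, 43) = 43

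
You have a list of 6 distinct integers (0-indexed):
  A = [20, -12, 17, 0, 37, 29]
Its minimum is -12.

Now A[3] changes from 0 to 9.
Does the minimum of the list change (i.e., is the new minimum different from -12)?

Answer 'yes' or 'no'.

Answer: no

Derivation:
Old min = -12
Change: A[3] 0 -> 9
Changed element was NOT the min; min changes only if 9 < -12.
New min = -12; changed? no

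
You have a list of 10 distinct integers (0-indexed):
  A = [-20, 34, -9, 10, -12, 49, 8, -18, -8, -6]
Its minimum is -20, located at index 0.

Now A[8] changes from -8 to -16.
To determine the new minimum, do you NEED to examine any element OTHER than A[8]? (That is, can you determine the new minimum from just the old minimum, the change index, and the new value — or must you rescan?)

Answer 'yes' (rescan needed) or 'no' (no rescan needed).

Answer: no

Derivation:
Old min = -20 at index 0
Change at index 8: -8 -> -16
Index 8 was NOT the min. New min = min(-20, -16). No rescan of other elements needed.
Needs rescan: no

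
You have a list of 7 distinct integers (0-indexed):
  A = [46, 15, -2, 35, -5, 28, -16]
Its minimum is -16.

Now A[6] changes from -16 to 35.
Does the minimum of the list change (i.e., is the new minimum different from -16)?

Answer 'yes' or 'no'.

Answer: yes

Derivation:
Old min = -16
Change: A[6] -16 -> 35
Changed element was the min; new min must be rechecked.
New min = -5; changed? yes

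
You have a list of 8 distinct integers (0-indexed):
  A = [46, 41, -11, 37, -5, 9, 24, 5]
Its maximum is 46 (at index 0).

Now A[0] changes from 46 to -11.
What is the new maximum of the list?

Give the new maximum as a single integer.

Answer: 41

Derivation:
Old max = 46 (at index 0)
Change: A[0] 46 -> -11
Changed element WAS the max -> may need rescan.
  Max of remaining elements: 41
  New max = max(-11, 41) = 41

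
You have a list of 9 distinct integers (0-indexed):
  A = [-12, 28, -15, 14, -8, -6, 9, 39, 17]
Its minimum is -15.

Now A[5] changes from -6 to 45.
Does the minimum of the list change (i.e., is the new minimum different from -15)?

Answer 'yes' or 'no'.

Old min = -15
Change: A[5] -6 -> 45
Changed element was NOT the min; min changes only if 45 < -15.
New min = -15; changed? no

Answer: no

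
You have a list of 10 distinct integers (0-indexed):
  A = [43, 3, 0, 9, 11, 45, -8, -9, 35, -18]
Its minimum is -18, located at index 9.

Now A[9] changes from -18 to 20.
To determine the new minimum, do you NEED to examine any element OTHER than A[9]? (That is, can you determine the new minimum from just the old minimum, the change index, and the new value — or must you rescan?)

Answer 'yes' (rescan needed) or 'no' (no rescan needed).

Answer: yes

Derivation:
Old min = -18 at index 9
Change at index 9: -18 -> 20
Index 9 WAS the min and new value 20 > old min -18. Must rescan other elements to find the new min.
Needs rescan: yes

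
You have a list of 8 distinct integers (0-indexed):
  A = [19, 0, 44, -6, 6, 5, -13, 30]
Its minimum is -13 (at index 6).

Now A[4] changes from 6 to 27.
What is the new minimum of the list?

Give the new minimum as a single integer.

Old min = -13 (at index 6)
Change: A[4] 6 -> 27
Changed element was NOT the old min.
  New min = min(old_min, new_val) = min(-13, 27) = -13

Answer: -13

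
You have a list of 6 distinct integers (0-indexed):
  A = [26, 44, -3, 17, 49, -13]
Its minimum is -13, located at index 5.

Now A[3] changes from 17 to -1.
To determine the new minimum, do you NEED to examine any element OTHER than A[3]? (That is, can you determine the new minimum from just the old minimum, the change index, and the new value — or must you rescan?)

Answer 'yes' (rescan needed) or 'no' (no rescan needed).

Old min = -13 at index 5
Change at index 3: 17 -> -1
Index 3 was NOT the min. New min = min(-13, -1). No rescan of other elements needed.
Needs rescan: no

Answer: no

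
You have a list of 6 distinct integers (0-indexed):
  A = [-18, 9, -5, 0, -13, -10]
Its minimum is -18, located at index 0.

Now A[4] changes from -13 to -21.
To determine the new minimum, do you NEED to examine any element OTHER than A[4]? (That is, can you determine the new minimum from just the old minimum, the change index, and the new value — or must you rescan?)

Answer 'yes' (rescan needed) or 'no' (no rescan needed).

Old min = -18 at index 0
Change at index 4: -13 -> -21
Index 4 was NOT the min. New min = min(-18, -21). No rescan of other elements needed.
Needs rescan: no

Answer: no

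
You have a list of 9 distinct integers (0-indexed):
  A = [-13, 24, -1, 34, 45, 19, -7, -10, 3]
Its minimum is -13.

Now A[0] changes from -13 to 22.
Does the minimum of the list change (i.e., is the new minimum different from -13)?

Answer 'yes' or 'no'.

Answer: yes

Derivation:
Old min = -13
Change: A[0] -13 -> 22
Changed element was the min; new min must be rechecked.
New min = -10; changed? yes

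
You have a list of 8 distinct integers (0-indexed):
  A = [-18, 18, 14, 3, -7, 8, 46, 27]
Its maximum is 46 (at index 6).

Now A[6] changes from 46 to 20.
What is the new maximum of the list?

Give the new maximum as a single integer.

Old max = 46 (at index 6)
Change: A[6] 46 -> 20
Changed element WAS the max -> may need rescan.
  Max of remaining elements: 27
  New max = max(20, 27) = 27

Answer: 27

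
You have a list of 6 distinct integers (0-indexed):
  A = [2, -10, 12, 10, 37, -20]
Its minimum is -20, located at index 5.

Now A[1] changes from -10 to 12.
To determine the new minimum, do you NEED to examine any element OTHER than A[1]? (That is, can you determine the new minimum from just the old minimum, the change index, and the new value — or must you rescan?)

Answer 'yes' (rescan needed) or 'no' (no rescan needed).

Old min = -20 at index 5
Change at index 1: -10 -> 12
Index 1 was NOT the min. New min = min(-20, 12). No rescan of other elements needed.
Needs rescan: no

Answer: no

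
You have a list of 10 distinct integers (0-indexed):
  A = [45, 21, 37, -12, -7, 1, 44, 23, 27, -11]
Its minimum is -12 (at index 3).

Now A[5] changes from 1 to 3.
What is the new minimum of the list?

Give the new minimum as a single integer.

Answer: -12

Derivation:
Old min = -12 (at index 3)
Change: A[5] 1 -> 3
Changed element was NOT the old min.
  New min = min(old_min, new_val) = min(-12, 3) = -12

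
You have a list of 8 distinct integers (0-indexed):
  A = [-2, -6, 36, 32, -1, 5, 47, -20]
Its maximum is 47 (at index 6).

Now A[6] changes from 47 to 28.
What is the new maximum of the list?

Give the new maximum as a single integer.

Old max = 47 (at index 6)
Change: A[6] 47 -> 28
Changed element WAS the max -> may need rescan.
  Max of remaining elements: 36
  New max = max(28, 36) = 36

Answer: 36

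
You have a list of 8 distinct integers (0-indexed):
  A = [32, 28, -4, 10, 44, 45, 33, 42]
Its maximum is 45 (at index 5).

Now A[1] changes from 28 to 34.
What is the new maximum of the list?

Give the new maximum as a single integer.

Answer: 45

Derivation:
Old max = 45 (at index 5)
Change: A[1] 28 -> 34
Changed element was NOT the old max.
  New max = max(old_max, new_val) = max(45, 34) = 45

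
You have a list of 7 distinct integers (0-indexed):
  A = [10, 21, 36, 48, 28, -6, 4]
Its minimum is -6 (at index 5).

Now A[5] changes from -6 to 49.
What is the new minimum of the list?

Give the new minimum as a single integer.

Answer: 4

Derivation:
Old min = -6 (at index 5)
Change: A[5] -6 -> 49
Changed element WAS the min. Need to check: is 49 still <= all others?
  Min of remaining elements: 4
  New min = min(49, 4) = 4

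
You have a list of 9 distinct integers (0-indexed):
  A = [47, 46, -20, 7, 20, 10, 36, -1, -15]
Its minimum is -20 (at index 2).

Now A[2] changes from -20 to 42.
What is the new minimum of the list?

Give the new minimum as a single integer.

Old min = -20 (at index 2)
Change: A[2] -20 -> 42
Changed element WAS the min. Need to check: is 42 still <= all others?
  Min of remaining elements: -15
  New min = min(42, -15) = -15

Answer: -15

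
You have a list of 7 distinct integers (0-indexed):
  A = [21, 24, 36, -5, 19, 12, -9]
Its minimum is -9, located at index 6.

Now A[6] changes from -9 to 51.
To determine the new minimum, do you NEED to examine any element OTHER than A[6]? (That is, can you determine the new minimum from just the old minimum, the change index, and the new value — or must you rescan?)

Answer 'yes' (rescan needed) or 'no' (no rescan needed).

Old min = -9 at index 6
Change at index 6: -9 -> 51
Index 6 WAS the min and new value 51 > old min -9. Must rescan other elements to find the new min.
Needs rescan: yes

Answer: yes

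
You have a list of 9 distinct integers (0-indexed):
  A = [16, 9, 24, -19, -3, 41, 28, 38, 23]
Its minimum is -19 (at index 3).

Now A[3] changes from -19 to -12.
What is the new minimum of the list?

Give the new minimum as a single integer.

Answer: -12

Derivation:
Old min = -19 (at index 3)
Change: A[3] -19 -> -12
Changed element WAS the min. Need to check: is -12 still <= all others?
  Min of remaining elements: -3
  New min = min(-12, -3) = -12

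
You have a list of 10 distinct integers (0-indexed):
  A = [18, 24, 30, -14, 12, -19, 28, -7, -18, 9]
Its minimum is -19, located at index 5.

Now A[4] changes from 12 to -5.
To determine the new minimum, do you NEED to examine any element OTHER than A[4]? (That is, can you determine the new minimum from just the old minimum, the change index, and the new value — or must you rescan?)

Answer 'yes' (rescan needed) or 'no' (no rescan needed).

Answer: no

Derivation:
Old min = -19 at index 5
Change at index 4: 12 -> -5
Index 4 was NOT the min. New min = min(-19, -5). No rescan of other elements needed.
Needs rescan: no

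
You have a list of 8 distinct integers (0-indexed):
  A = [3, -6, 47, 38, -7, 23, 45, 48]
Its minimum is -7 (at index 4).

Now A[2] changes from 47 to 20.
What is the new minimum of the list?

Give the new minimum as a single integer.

Answer: -7

Derivation:
Old min = -7 (at index 4)
Change: A[2] 47 -> 20
Changed element was NOT the old min.
  New min = min(old_min, new_val) = min(-7, 20) = -7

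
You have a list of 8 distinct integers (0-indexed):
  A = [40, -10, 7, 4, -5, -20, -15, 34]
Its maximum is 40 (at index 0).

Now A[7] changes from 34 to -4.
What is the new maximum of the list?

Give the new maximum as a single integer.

Old max = 40 (at index 0)
Change: A[7] 34 -> -4
Changed element was NOT the old max.
  New max = max(old_max, new_val) = max(40, -4) = 40

Answer: 40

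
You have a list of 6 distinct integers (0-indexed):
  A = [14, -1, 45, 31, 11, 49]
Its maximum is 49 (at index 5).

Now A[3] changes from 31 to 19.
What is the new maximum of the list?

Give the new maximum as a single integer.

Old max = 49 (at index 5)
Change: A[3] 31 -> 19
Changed element was NOT the old max.
  New max = max(old_max, new_val) = max(49, 19) = 49

Answer: 49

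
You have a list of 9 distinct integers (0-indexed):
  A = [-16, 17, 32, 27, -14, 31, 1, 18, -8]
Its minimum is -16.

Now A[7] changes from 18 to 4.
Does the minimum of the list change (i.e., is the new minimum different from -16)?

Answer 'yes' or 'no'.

Answer: no

Derivation:
Old min = -16
Change: A[7] 18 -> 4
Changed element was NOT the min; min changes only if 4 < -16.
New min = -16; changed? no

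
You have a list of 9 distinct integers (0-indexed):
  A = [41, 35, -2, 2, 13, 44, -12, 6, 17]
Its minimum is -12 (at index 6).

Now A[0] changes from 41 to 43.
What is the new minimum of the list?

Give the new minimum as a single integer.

Old min = -12 (at index 6)
Change: A[0] 41 -> 43
Changed element was NOT the old min.
  New min = min(old_min, new_val) = min(-12, 43) = -12

Answer: -12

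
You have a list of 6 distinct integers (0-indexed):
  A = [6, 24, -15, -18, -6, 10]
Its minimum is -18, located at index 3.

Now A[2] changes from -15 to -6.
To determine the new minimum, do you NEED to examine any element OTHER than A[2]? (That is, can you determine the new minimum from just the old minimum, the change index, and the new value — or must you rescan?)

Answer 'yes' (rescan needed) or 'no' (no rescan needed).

Old min = -18 at index 3
Change at index 2: -15 -> -6
Index 2 was NOT the min. New min = min(-18, -6). No rescan of other elements needed.
Needs rescan: no

Answer: no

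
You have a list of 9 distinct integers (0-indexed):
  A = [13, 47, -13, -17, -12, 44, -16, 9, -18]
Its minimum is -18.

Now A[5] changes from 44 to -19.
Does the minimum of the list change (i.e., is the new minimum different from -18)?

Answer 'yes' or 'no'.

Answer: yes

Derivation:
Old min = -18
Change: A[5] 44 -> -19
Changed element was NOT the min; min changes only if -19 < -18.
New min = -19; changed? yes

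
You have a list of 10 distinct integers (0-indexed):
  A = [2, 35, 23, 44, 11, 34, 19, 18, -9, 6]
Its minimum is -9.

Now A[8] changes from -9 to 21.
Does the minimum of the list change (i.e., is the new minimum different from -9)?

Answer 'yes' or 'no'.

Answer: yes

Derivation:
Old min = -9
Change: A[8] -9 -> 21
Changed element was the min; new min must be rechecked.
New min = 2; changed? yes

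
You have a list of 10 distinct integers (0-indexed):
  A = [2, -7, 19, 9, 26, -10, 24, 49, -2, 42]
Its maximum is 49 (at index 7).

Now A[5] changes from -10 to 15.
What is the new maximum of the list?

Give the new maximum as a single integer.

Answer: 49

Derivation:
Old max = 49 (at index 7)
Change: A[5] -10 -> 15
Changed element was NOT the old max.
  New max = max(old_max, new_val) = max(49, 15) = 49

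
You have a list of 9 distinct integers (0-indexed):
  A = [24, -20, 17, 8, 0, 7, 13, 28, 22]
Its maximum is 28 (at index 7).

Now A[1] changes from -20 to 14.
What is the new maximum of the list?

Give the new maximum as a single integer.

Old max = 28 (at index 7)
Change: A[1] -20 -> 14
Changed element was NOT the old max.
  New max = max(old_max, new_val) = max(28, 14) = 28

Answer: 28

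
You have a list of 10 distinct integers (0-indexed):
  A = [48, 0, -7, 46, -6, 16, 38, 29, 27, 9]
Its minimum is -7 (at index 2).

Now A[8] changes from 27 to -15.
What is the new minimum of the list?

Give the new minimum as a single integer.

Answer: -15

Derivation:
Old min = -7 (at index 2)
Change: A[8] 27 -> -15
Changed element was NOT the old min.
  New min = min(old_min, new_val) = min(-7, -15) = -15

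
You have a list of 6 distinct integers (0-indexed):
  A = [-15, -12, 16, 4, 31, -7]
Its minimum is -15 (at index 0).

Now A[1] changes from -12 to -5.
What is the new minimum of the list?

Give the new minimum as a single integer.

Old min = -15 (at index 0)
Change: A[1] -12 -> -5
Changed element was NOT the old min.
  New min = min(old_min, new_val) = min(-15, -5) = -15

Answer: -15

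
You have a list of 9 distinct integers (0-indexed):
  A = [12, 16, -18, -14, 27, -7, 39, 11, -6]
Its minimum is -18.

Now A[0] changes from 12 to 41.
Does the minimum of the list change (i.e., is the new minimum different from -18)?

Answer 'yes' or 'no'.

Answer: no

Derivation:
Old min = -18
Change: A[0] 12 -> 41
Changed element was NOT the min; min changes only if 41 < -18.
New min = -18; changed? no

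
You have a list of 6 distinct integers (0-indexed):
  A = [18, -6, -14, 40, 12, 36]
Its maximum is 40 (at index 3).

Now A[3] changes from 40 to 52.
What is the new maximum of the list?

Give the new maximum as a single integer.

Answer: 52

Derivation:
Old max = 40 (at index 3)
Change: A[3] 40 -> 52
Changed element WAS the max -> may need rescan.
  Max of remaining elements: 36
  New max = max(52, 36) = 52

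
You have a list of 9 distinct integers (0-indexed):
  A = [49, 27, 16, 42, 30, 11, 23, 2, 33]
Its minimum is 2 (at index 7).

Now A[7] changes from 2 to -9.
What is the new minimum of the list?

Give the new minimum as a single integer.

Old min = 2 (at index 7)
Change: A[7] 2 -> -9
Changed element WAS the min. Need to check: is -9 still <= all others?
  Min of remaining elements: 11
  New min = min(-9, 11) = -9

Answer: -9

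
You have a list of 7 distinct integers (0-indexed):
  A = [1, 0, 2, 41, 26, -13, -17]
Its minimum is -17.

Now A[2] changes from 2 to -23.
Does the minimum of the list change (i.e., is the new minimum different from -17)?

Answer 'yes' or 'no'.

Old min = -17
Change: A[2] 2 -> -23
Changed element was NOT the min; min changes only if -23 < -17.
New min = -23; changed? yes

Answer: yes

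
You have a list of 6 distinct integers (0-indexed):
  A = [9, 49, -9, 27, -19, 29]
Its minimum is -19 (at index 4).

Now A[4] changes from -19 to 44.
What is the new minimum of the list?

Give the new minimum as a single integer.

Answer: -9

Derivation:
Old min = -19 (at index 4)
Change: A[4] -19 -> 44
Changed element WAS the min. Need to check: is 44 still <= all others?
  Min of remaining elements: -9
  New min = min(44, -9) = -9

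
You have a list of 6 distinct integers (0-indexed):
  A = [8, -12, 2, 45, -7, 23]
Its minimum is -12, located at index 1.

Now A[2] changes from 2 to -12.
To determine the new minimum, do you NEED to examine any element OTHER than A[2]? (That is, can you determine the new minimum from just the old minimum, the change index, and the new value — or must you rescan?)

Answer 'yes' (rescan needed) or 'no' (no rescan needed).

Old min = -12 at index 1
Change at index 2: 2 -> -12
Index 2 was NOT the min. New min = min(-12, -12). No rescan of other elements needed.
Needs rescan: no

Answer: no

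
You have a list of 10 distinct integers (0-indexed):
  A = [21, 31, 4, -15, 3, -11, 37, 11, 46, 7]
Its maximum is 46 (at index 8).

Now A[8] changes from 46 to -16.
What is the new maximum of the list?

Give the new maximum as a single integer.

Answer: 37

Derivation:
Old max = 46 (at index 8)
Change: A[8] 46 -> -16
Changed element WAS the max -> may need rescan.
  Max of remaining elements: 37
  New max = max(-16, 37) = 37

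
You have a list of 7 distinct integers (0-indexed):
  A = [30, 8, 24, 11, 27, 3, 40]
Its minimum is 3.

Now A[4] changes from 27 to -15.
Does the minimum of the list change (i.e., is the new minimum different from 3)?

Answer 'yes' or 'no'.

Old min = 3
Change: A[4] 27 -> -15
Changed element was NOT the min; min changes only if -15 < 3.
New min = -15; changed? yes

Answer: yes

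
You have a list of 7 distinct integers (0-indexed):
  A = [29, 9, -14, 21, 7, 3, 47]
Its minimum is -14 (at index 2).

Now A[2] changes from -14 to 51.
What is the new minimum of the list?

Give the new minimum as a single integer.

Answer: 3

Derivation:
Old min = -14 (at index 2)
Change: A[2] -14 -> 51
Changed element WAS the min. Need to check: is 51 still <= all others?
  Min of remaining elements: 3
  New min = min(51, 3) = 3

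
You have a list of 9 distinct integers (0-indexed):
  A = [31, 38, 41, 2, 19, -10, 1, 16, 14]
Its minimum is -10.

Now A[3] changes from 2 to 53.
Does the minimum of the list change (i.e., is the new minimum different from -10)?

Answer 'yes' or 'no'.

Old min = -10
Change: A[3] 2 -> 53
Changed element was NOT the min; min changes only if 53 < -10.
New min = -10; changed? no

Answer: no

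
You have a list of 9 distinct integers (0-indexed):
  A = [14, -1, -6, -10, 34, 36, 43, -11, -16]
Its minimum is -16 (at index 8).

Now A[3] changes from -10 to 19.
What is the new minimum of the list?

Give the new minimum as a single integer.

Answer: -16

Derivation:
Old min = -16 (at index 8)
Change: A[3] -10 -> 19
Changed element was NOT the old min.
  New min = min(old_min, new_val) = min(-16, 19) = -16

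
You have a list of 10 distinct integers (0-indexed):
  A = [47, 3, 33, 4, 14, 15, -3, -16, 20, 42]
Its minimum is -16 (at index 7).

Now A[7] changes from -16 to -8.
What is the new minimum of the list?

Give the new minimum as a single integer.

Answer: -8

Derivation:
Old min = -16 (at index 7)
Change: A[7] -16 -> -8
Changed element WAS the min. Need to check: is -8 still <= all others?
  Min of remaining elements: -3
  New min = min(-8, -3) = -8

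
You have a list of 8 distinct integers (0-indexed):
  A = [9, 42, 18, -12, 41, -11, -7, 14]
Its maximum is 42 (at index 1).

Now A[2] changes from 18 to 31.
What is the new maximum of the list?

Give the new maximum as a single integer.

Old max = 42 (at index 1)
Change: A[2] 18 -> 31
Changed element was NOT the old max.
  New max = max(old_max, new_val) = max(42, 31) = 42

Answer: 42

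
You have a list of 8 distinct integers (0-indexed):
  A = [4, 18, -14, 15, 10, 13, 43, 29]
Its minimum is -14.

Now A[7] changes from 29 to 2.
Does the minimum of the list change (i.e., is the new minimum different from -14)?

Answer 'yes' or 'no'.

Old min = -14
Change: A[7] 29 -> 2
Changed element was NOT the min; min changes only if 2 < -14.
New min = -14; changed? no

Answer: no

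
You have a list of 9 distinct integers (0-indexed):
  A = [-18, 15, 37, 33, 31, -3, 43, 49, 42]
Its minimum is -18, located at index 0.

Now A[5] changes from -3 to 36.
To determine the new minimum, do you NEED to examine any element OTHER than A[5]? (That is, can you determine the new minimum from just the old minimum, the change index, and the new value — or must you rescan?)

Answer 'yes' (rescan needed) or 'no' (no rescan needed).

Answer: no

Derivation:
Old min = -18 at index 0
Change at index 5: -3 -> 36
Index 5 was NOT the min. New min = min(-18, 36). No rescan of other elements needed.
Needs rescan: no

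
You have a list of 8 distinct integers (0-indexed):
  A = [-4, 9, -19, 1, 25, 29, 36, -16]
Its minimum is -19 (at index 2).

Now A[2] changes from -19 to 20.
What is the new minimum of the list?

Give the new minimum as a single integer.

Old min = -19 (at index 2)
Change: A[2] -19 -> 20
Changed element WAS the min. Need to check: is 20 still <= all others?
  Min of remaining elements: -16
  New min = min(20, -16) = -16

Answer: -16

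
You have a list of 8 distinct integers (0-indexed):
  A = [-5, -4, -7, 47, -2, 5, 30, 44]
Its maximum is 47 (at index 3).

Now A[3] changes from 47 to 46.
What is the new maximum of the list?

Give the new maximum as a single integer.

Old max = 47 (at index 3)
Change: A[3] 47 -> 46
Changed element WAS the max -> may need rescan.
  Max of remaining elements: 44
  New max = max(46, 44) = 46

Answer: 46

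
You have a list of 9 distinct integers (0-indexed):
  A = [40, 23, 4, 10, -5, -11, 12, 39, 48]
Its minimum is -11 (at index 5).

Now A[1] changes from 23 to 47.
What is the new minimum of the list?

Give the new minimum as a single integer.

Answer: -11

Derivation:
Old min = -11 (at index 5)
Change: A[1] 23 -> 47
Changed element was NOT the old min.
  New min = min(old_min, new_val) = min(-11, 47) = -11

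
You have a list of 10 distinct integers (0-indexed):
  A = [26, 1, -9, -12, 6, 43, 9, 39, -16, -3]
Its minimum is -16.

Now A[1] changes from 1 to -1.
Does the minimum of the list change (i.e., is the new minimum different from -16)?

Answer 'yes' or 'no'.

Old min = -16
Change: A[1] 1 -> -1
Changed element was NOT the min; min changes only if -1 < -16.
New min = -16; changed? no

Answer: no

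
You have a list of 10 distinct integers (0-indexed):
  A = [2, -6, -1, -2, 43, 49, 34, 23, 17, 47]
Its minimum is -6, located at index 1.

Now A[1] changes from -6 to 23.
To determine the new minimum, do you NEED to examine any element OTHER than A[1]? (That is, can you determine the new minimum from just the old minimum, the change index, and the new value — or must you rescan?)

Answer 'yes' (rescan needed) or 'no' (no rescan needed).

Answer: yes

Derivation:
Old min = -6 at index 1
Change at index 1: -6 -> 23
Index 1 WAS the min and new value 23 > old min -6. Must rescan other elements to find the new min.
Needs rescan: yes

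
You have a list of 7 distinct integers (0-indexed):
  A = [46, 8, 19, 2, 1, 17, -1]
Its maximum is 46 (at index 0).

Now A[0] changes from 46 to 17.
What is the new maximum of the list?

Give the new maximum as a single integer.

Answer: 19

Derivation:
Old max = 46 (at index 0)
Change: A[0] 46 -> 17
Changed element WAS the max -> may need rescan.
  Max of remaining elements: 19
  New max = max(17, 19) = 19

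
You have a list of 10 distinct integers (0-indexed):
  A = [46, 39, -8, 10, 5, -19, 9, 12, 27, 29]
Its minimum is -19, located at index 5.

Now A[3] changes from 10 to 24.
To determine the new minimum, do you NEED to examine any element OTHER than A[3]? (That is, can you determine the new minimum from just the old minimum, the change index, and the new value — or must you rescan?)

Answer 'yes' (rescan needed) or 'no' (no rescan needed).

Answer: no

Derivation:
Old min = -19 at index 5
Change at index 3: 10 -> 24
Index 3 was NOT the min. New min = min(-19, 24). No rescan of other elements needed.
Needs rescan: no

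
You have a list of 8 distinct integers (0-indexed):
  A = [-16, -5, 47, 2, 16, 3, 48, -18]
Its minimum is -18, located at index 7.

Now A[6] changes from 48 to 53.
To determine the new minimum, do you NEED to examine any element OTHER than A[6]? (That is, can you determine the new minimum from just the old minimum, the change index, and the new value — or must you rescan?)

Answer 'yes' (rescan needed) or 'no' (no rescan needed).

Old min = -18 at index 7
Change at index 6: 48 -> 53
Index 6 was NOT the min. New min = min(-18, 53). No rescan of other elements needed.
Needs rescan: no

Answer: no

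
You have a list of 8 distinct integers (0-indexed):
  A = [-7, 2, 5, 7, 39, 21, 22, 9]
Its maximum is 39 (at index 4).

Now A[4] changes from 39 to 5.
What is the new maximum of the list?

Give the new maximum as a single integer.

Old max = 39 (at index 4)
Change: A[4] 39 -> 5
Changed element WAS the max -> may need rescan.
  Max of remaining elements: 22
  New max = max(5, 22) = 22

Answer: 22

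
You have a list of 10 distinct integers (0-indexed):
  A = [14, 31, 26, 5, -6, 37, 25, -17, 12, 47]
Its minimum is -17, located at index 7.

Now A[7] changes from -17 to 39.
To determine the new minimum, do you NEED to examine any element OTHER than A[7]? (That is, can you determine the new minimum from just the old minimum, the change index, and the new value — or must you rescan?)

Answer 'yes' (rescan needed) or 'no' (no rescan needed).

Answer: yes

Derivation:
Old min = -17 at index 7
Change at index 7: -17 -> 39
Index 7 WAS the min and new value 39 > old min -17. Must rescan other elements to find the new min.
Needs rescan: yes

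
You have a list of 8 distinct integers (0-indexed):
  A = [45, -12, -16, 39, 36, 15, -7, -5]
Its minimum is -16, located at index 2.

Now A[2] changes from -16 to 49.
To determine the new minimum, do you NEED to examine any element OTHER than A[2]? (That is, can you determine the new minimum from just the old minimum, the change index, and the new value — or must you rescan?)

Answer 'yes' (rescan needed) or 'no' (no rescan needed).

Answer: yes

Derivation:
Old min = -16 at index 2
Change at index 2: -16 -> 49
Index 2 WAS the min and new value 49 > old min -16. Must rescan other elements to find the new min.
Needs rescan: yes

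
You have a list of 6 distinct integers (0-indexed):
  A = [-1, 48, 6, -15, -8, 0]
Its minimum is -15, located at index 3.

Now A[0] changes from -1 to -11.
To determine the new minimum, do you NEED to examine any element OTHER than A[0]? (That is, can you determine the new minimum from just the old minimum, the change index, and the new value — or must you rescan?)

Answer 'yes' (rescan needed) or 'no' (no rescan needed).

Answer: no

Derivation:
Old min = -15 at index 3
Change at index 0: -1 -> -11
Index 0 was NOT the min. New min = min(-15, -11). No rescan of other elements needed.
Needs rescan: no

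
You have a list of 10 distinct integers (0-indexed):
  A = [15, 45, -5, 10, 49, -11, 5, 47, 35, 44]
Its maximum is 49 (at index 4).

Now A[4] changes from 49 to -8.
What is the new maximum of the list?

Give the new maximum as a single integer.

Answer: 47

Derivation:
Old max = 49 (at index 4)
Change: A[4] 49 -> -8
Changed element WAS the max -> may need rescan.
  Max of remaining elements: 47
  New max = max(-8, 47) = 47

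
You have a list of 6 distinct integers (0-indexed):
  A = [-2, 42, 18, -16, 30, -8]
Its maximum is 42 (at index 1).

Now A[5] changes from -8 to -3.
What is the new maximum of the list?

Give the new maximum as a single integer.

Answer: 42

Derivation:
Old max = 42 (at index 1)
Change: A[5] -8 -> -3
Changed element was NOT the old max.
  New max = max(old_max, new_val) = max(42, -3) = 42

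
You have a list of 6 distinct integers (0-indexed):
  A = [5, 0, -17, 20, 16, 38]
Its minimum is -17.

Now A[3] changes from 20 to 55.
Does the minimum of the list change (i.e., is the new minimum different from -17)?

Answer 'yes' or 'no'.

Answer: no

Derivation:
Old min = -17
Change: A[3] 20 -> 55
Changed element was NOT the min; min changes only if 55 < -17.
New min = -17; changed? no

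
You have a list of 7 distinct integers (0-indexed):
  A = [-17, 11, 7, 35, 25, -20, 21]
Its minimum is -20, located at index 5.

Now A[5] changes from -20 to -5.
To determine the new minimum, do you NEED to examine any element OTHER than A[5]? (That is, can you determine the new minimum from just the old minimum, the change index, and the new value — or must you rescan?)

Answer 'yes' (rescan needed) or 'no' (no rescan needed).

Answer: yes

Derivation:
Old min = -20 at index 5
Change at index 5: -20 -> -5
Index 5 WAS the min and new value -5 > old min -20. Must rescan other elements to find the new min.
Needs rescan: yes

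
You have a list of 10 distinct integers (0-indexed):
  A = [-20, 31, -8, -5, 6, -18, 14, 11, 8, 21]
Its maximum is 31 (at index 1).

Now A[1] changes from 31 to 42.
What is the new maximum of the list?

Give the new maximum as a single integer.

Answer: 42

Derivation:
Old max = 31 (at index 1)
Change: A[1] 31 -> 42
Changed element WAS the max -> may need rescan.
  Max of remaining elements: 21
  New max = max(42, 21) = 42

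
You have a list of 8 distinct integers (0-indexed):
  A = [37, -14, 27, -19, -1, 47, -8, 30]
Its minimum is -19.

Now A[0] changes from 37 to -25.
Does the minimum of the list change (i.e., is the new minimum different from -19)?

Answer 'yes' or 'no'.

Answer: yes

Derivation:
Old min = -19
Change: A[0] 37 -> -25
Changed element was NOT the min; min changes only if -25 < -19.
New min = -25; changed? yes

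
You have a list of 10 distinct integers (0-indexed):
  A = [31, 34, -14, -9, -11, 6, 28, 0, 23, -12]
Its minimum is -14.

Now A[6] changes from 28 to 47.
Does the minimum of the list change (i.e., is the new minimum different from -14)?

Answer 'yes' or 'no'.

Old min = -14
Change: A[6] 28 -> 47
Changed element was NOT the min; min changes only if 47 < -14.
New min = -14; changed? no

Answer: no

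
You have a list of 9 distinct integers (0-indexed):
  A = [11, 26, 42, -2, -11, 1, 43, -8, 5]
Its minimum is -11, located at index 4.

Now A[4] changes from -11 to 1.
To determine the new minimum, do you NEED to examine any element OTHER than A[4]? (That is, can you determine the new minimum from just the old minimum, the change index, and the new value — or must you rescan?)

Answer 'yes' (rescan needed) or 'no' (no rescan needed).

Answer: yes

Derivation:
Old min = -11 at index 4
Change at index 4: -11 -> 1
Index 4 WAS the min and new value 1 > old min -11. Must rescan other elements to find the new min.
Needs rescan: yes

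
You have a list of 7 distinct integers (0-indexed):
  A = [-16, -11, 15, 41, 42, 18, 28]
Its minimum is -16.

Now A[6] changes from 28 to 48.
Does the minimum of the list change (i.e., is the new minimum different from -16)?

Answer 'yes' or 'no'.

Old min = -16
Change: A[6] 28 -> 48
Changed element was NOT the min; min changes only if 48 < -16.
New min = -16; changed? no

Answer: no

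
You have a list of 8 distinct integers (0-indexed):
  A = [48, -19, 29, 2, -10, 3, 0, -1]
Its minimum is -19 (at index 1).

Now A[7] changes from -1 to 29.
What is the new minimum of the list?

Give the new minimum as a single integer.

Answer: -19

Derivation:
Old min = -19 (at index 1)
Change: A[7] -1 -> 29
Changed element was NOT the old min.
  New min = min(old_min, new_val) = min(-19, 29) = -19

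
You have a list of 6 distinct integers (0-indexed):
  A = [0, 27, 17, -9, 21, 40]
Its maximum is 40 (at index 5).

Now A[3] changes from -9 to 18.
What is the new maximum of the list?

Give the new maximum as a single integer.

Answer: 40

Derivation:
Old max = 40 (at index 5)
Change: A[3] -9 -> 18
Changed element was NOT the old max.
  New max = max(old_max, new_val) = max(40, 18) = 40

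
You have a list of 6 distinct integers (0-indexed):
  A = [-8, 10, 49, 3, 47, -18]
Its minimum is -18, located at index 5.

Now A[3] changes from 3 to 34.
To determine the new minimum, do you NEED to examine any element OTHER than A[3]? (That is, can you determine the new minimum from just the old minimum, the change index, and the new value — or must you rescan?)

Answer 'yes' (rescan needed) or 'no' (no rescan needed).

Answer: no

Derivation:
Old min = -18 at index 5
Change at index 3: 3 -> 34
Index 3 was NOT the min. New min = min(-18, 34). No rescan of other elements needed.
Needs rescan: no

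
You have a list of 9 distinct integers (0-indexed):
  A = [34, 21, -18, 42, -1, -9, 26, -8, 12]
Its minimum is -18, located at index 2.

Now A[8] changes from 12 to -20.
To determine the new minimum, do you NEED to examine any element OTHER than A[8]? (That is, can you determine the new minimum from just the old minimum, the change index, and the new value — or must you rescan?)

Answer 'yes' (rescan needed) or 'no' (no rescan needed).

Old min = -18 at index 2
Change at index 8: 12 -> -20
Index 8 was NOT the min. New min = min(-18, -20). No rescan of other elements needed.
Needs rescan: no

Answer: no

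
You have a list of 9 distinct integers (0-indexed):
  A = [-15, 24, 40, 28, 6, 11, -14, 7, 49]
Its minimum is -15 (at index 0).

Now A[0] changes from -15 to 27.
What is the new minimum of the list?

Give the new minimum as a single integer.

Answer: -14

Derivation:
Old min = -15 (at index 0)
Change: A[0] -15 -> 27
Changed element WAS the min. Need to check: is 27 still <= all others?
  Min of remaining elements: -14
  New min = min(27, -14) = -14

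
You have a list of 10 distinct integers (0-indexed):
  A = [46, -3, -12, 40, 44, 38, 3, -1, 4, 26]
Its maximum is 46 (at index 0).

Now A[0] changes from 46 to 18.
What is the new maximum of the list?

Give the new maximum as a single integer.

Old max = 46 (at index 0)
Change: A[0] 46 -> 18
Changed element WAS the max -> may need rescan.
  Max of remaining elements: 44
  New max = max(18, 44) = 44

Answer: 44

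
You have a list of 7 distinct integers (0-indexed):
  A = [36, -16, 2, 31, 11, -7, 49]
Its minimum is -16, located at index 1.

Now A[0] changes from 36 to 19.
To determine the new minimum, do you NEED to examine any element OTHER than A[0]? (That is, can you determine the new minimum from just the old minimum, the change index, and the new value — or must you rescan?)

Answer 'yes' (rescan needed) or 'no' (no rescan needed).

Old min = -16 at index 1
Change at index 0: 36 -> 19
Index 0 was NOT the min. New min = min(-16, 19). No rescan of other elements needed.
Needs rescan: no

Answer: no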